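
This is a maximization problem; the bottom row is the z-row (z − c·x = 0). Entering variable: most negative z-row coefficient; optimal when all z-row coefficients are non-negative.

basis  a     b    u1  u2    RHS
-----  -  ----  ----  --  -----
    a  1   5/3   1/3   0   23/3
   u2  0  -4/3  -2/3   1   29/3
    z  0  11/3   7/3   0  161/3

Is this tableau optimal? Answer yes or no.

Every z-row coefficient is ≥ 0, so the tableau is optimal.

yes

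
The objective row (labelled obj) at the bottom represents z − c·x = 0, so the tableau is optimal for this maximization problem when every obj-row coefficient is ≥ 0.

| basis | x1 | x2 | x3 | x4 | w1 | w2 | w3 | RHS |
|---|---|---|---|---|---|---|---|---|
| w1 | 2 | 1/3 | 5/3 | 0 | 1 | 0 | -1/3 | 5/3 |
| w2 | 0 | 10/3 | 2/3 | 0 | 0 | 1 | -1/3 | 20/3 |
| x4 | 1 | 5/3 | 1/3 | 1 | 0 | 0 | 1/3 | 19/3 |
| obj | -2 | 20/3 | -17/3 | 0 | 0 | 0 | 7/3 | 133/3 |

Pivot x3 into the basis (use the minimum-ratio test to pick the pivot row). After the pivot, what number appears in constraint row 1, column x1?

Ratio test on column x3 — row 1: (5/3)/(5/3) = 1; row 2: (20/3)/(2/3) = 10; row 3: (19/3)/(1/3) = 19. Minimum is 1 at row 1 (w1 leaves); pivot element 5/3.
Divide row 1 by 5/3; eliminate column x3 from the other rows.
In the new row 1, the x1 entry is the old entry divided by the pivot: 2/(5/3) = 6/5.

6/5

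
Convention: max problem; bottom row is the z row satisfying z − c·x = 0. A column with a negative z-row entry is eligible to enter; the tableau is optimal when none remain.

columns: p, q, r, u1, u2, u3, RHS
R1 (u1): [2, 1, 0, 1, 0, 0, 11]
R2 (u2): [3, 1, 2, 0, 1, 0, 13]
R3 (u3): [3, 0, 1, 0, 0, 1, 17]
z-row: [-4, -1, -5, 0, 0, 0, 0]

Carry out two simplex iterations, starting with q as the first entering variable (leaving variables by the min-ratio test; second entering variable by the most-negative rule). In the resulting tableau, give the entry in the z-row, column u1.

-3/2

Ratio test on column q — row 1: 11/1 = 11; row 2: 13/1 = 13; row 3: entry 0 ≤ 0. Minimum is 11 at row 1 (u1 leaves); pivot element 1.
Divide row 1 by 1; eliminate column q from the other rows.
Second iteration: most negative z-row entry is -5 in column r, so r enters.
Ratio test on column r — row 1: entry 0 ≤ 0; row 2: 2/2 = 1; row 3: 17/1 = 17. Minimum is 1 at row 2 (u2 leaves); pivot element 2.
Divide row 2 by 2; eliminate column r from the other rows.
After both pivots, the entry at the z-row, column u1 is -3/2.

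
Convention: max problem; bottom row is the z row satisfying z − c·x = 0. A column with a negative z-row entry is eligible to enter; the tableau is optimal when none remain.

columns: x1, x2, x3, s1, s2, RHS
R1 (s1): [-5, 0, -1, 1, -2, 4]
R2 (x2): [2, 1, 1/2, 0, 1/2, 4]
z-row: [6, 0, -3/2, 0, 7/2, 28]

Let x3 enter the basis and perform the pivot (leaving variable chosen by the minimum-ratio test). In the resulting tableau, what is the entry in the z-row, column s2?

5

Ratio test on column x3 — row 1: entry -1 ≤ 0; row 2: 4/(1/2) = 8. Minimum is 8 at row 2 (x2 leaves); pivot element 1/2.
Divide row 2 by 1/2; eliminate column x3 from the other rows.
z-row update in column s2: 7/2 − (-3/2)·1 = 5.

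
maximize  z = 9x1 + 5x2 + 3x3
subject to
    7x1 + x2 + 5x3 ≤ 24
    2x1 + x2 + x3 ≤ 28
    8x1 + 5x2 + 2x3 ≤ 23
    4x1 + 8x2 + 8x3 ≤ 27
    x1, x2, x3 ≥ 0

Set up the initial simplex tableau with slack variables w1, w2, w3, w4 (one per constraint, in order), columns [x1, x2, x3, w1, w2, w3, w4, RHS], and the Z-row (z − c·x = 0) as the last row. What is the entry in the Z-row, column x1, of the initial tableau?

-9

The Z-row carries the negated objective coefficients: the x1 entry is -9.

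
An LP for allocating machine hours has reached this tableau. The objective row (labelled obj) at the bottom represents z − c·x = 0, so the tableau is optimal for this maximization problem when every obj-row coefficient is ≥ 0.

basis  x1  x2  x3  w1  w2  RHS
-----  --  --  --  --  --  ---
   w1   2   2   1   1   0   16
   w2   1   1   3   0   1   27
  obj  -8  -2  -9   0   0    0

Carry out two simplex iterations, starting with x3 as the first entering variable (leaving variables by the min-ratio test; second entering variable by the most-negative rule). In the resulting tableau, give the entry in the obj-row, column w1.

Ratio test on column x3 — row 1: 16/1 = 16; row 2: 27/3 = 9. Minimum is 9 at row 2 (w2 leaves); pivot element 3.
Divide row 2 by 3; eliminate column x3 from the other rows.
Second iteration: most negative obj-row entry is -5 in column x1, so x1 enters.
Ratio test on column x1 — row 1: 7/(5/3) = 21/5; row 2: 9/(1/3) = 27. Minimum is 21/5 at row 1 (w1 leaves); pivot element 5/3.
Divide row 1 by 5/3; eliminate column x1 from the other rows.
After both pivots, the entry at the obj-row, column w1 is 3.

3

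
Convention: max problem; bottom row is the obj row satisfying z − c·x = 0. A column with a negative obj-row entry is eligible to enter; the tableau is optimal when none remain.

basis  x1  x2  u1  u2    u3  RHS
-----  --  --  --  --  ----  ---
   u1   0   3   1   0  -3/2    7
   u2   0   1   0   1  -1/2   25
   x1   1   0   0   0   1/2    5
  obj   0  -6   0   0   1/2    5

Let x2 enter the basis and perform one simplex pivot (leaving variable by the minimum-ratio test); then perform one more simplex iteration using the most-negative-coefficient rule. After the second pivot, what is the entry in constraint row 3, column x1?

2

Ratio test on column x2 — row 1: 7/3 = 7/3; row 2: 25/1 = 25; row 3: entry 0 ≤ 0. Minimum is 7/3 at row 1 (u1 leaves); pivot element 3.
Divide row 1 by 3; eliminate column x2 from the other rows.
Second iteration: most negative obj-row entry is -5/2 in column u3, so u3 enters.
Ratio test on column u3 — row 1: entry -1/2 ≤ 0; row 2: entry 0 ≤ 0; row 3: 5/(1/2) = 10. Minimum is 10 at row 3 (x1 leaves); pivot element 1/2.
Divide row 3 by 1/2; eliminate column u3 from the other rows.
After both pivots, the entry at constraint row 3, column x1 is 2.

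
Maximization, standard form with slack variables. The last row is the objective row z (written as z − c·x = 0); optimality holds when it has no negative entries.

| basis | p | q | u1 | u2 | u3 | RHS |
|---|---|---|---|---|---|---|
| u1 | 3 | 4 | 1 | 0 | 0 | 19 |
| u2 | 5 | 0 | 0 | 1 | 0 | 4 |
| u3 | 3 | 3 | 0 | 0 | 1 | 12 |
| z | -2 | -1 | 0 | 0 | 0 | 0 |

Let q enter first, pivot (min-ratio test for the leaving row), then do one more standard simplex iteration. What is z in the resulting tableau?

24/5

Ratio test on column q — row 1: 19/4 = 19/4; row 2: entry 0 ≤ 0; row 3: 12/3 = 4. Minimum is 4 at row 3 (u3 leaves); pivot element 3.
Pivot on row 3; the z-row RHS becomes 0 − (-1)·4 = 4.
Next entering variable (most negative z-row entry -1): p.
Ratio test on column p — row 1: entry -1 ≤ 0; row 2: 4/5 = 4/5; row 3: 4/1 = 4. Minimum is 4/5 at row 2 (u2 leaves); pivot element 5.
After the second pivot the z-row RHS is 4 − (-1)·(4/5) = 24/5.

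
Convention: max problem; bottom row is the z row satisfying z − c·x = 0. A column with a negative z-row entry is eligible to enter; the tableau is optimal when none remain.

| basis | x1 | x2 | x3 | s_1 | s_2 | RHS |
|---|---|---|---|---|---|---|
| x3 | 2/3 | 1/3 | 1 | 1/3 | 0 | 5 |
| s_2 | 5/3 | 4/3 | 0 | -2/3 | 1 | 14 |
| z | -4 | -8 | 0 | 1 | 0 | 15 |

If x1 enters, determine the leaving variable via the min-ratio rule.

Column x1 entries and ratios — x3: 5/(2/3) = 15/2; s_2: 14/(5/3) = 42/5.
Smallest ratio is 15/2 in the row of x3, so x3 leaves.

x3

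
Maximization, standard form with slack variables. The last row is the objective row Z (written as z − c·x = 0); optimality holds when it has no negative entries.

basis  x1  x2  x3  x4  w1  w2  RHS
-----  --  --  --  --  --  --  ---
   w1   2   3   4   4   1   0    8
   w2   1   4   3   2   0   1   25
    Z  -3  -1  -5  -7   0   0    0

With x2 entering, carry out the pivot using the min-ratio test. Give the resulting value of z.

8/3

Ratio test on column x2 — row 1: 8/3 = 8/3; row 2: 25/4 = 25/4. Minimum is 8/3 at row 1 (w1 leaves); pivot element 3.
Pivot on row 1; the Z-row RHS becomes 0 − (-1)·(8/3) = 8/3.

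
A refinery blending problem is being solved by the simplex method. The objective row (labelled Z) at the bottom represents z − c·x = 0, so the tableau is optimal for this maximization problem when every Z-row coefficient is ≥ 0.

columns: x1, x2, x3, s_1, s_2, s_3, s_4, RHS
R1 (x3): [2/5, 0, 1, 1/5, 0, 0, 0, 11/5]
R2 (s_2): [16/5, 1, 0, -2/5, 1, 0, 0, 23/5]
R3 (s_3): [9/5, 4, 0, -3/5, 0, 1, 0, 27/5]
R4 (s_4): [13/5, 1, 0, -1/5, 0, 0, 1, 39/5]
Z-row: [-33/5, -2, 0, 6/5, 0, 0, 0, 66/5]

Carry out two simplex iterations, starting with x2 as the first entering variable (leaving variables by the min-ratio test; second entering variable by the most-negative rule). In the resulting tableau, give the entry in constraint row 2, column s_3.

Ratio test on column x2 — row 1: entry 0 ≤ 0; row 2: (23/5)/1 = 23/5; row 3: (27/5)/4 = 27/20; row 4: (39/5)/1 = 39/5. Minimum is 27/20 at row 3 (s_3 leaves); pivot element 4.
Divide row 3 by 4; eliminate column x2 from the other rows.
Second iteration: most negative Z-row entry is -57/10 in column x1, so x1 enters.
Ratio test on column x1 — row 1: (11/5)/(2/5) = 11/2; row 2: (13/4)/(11/4) = 13/11; row 3: (27/20)/(9/20) = 3; row 4: (129/20)/(43/20) = 3. Minimum is 13/11 at row 2 (s_2 leaves); pivot element 11/4.
Divide row 2 by 11/4; eliminate column x1 from the other rows.
After both pivots, the entry at constraint row 2, column s_3 is -1/11.

-1/11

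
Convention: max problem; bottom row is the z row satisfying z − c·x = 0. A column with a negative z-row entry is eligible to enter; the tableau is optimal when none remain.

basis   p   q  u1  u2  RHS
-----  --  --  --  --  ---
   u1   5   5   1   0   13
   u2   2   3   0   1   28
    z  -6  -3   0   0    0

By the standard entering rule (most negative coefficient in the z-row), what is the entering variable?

Negative z-row entries: p: -6, q: -3.
The most negative is -6 in column p, so p enters.

p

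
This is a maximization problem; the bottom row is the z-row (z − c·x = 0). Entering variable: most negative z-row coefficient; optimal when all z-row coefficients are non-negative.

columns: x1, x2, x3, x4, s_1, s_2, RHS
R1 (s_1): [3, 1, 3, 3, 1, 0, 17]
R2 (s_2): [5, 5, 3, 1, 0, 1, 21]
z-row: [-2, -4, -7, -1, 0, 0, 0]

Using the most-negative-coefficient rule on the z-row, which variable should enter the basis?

x3

Negative z-row entries: x1: -2, x2: -4, x3: -7, x4: -1.
The most negative is -7 in column x3, so x3 enters.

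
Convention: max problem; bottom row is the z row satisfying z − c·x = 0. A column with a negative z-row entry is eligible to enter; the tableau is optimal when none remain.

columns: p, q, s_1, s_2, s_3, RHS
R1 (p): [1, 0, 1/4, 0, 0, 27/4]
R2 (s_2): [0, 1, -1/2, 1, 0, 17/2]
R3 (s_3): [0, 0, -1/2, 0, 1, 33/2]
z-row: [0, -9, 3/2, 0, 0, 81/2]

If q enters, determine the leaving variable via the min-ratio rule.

Column q entries and ratios — p: 0 ≤ 0, skip; s_2: (17/2)/1 = 17/2; s_3: 0 ≤ 0, skip.
Smallest ratio is 17/2 in the row of s_2, so s_2 leaves.

s_2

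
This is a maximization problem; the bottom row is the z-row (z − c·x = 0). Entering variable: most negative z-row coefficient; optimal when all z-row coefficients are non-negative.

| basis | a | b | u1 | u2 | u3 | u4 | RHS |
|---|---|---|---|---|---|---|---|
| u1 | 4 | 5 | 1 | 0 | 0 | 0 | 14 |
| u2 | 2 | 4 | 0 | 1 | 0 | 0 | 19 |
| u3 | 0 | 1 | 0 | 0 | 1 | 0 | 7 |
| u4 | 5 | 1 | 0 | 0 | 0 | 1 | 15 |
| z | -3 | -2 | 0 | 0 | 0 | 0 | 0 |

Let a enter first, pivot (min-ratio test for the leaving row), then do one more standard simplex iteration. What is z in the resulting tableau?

Ratio test on column a — row 1: 14/4 = 7/2; row 2: 19/2 = 19/2; row 3: entry 0 ≤ 0; row 4: 15/5 = 3. Minimum is 3 at row 4 (u4 leaves); pivot element 5.
Pivot on row 4; the z-row RHS becomes 0 − (-3)·3 = 9.
Next entering variable (most negative z-row entry -7/5): b.
Ratio test on column b — row 1: 2/(21/5) = 10/21; row 2: 13/(18/5) = 65/18; row 3: 7/1 = 7; row 4: 3/(1/5) = 15. Minimum is 10/21 at row 1 (u1 leaves); pivot element 21/5.
After the second pivot the z-row RHS is 9 − (-7/5)·(10/21) = 29/3.

29/3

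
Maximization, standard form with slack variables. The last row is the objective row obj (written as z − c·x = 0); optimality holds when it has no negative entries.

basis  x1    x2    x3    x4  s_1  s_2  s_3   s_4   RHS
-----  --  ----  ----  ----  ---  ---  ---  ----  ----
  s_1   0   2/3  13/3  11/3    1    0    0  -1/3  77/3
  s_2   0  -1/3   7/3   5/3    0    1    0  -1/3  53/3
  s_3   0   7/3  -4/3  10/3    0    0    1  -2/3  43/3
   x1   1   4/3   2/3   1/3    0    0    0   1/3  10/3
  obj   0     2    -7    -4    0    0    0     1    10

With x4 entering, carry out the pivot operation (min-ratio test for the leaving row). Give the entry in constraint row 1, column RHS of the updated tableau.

Ratio test on column x4 — row 1: (77/3)/(11/3) = 7; row 2: (53/3)/(5/3) = 53/5; row 3: (43/3)/(10/3) = 43/10; row 4: (10/3)/(1/3) = 10. Minimum is 43/10 at row 3 (s_3 leaves); pivot element 10/3.
Divide row 3 by 10/3; eliminate column x4 from the other rows.
Row 1 update in column RHS: 77/3 − (11/3)·(43/10) = 99/10.

99/10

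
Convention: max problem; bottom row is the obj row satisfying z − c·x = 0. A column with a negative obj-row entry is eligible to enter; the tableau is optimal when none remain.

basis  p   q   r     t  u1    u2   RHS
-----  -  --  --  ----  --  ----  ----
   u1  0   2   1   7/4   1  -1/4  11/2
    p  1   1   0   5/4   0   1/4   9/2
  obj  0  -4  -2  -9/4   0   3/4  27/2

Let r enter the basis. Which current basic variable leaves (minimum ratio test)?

u1

Column r entries and ratios — u1: (11/2)/1 = 11/2; p: 0 ≤ 0, skip.
Smallest ratio is 11/2 in the row of u1, so u1 leaves.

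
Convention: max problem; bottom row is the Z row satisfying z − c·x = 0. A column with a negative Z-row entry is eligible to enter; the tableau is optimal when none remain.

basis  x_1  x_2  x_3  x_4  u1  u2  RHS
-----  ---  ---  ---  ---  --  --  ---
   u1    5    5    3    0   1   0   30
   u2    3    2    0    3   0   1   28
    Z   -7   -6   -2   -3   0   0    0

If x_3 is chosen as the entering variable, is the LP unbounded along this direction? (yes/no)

Column x_3 has positive entries in row(s) 1, so the ratio test bounds it — not unbounded.

no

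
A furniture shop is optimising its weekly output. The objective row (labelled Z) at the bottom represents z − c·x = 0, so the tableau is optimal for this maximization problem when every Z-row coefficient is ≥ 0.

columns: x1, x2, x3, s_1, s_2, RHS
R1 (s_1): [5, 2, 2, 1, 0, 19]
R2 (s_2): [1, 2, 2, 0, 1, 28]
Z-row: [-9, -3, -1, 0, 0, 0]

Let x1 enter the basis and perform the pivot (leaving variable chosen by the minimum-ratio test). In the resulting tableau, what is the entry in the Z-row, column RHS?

171/5

Ratio test on column x1 — row 1: 19/5 = 19/5; row 2: 28/1 = 28. Minimum is 19/5 at row 1 (s_1 leaves); pivot element 5.
Divide row 1 by 5; eliminate column x1 from the other rows.
Z-row update in column RHS: 0 − (-9)·(19/5) = 171/5.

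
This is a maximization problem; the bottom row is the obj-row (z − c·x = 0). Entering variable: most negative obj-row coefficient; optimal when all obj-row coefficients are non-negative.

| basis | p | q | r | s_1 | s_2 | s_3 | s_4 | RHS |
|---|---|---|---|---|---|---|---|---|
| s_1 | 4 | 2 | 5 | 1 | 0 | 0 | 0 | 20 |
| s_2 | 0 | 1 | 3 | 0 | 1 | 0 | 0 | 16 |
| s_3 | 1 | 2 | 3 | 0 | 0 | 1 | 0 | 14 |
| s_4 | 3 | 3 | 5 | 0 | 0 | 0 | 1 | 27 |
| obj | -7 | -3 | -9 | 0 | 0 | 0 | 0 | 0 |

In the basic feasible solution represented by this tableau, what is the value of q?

0

q is not in the basis, so in the current basic feasible solution q = 0.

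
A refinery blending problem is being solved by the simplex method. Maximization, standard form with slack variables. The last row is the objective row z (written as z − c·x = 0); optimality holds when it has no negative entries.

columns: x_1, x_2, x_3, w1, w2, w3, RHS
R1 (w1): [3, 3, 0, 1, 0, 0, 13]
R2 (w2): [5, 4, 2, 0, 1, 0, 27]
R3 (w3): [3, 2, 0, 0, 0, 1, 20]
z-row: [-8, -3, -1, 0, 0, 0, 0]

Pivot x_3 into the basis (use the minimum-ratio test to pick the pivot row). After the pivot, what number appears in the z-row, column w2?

Ratio test on column x_3 — row 1: entry 0 ≤ 0; row 2: 27/2 = 27/2; row 3: entry 0 ≤ 0. Minimum is 27/2 at row 2 (w2 leaves); pivot element 2.
Divide row 2 by 2; eliminate column x_3 from the other rows.
z-row update in column w2: 0 − (-1)·(1/2) = 1/2.

1/2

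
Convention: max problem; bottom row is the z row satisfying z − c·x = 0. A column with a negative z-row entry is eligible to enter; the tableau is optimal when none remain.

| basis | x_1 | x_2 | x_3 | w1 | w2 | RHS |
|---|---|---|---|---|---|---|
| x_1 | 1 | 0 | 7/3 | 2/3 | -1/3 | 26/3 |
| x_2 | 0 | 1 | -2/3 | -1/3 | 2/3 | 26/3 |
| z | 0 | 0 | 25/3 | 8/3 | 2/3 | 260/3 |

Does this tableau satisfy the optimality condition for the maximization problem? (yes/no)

yes

Every z-row coefficient is ≥ 0, so the tableau is optimal.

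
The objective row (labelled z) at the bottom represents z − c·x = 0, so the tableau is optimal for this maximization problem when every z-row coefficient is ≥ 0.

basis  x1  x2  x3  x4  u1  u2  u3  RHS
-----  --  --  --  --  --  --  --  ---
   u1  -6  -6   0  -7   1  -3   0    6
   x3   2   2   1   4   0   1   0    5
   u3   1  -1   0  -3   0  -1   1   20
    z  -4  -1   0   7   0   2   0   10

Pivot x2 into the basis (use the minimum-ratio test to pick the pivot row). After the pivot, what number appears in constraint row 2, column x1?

1

Ratio test on column x2 — row 1: entry -6 ≤ 0; row 2: 5/2 = 5/2; row 3: entry -1 ≤ 0. Minimum is 5/2 at row 2 (x3 leaves); pivot element 2.
Divide row 2 by 2; eliminate column x2 from the other rows.
In the new row 2, the x1 entry is the old entry divided by the pivot: 2/2 = 1.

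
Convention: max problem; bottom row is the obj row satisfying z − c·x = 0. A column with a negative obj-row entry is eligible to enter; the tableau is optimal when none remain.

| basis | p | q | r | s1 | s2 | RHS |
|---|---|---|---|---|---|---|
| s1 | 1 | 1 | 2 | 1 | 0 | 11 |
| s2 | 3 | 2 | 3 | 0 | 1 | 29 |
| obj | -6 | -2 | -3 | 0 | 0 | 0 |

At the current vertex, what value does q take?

0

q is not in the basis, so in the current basic feasible solution q = 0.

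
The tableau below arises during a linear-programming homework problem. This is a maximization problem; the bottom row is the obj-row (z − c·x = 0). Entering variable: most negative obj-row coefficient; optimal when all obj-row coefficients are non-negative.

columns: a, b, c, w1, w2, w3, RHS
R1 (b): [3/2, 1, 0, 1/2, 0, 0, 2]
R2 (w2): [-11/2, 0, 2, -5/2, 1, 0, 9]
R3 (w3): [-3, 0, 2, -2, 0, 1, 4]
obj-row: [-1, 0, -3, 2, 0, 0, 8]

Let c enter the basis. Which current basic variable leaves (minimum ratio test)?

Column c entries and ratios — b: 0 ≤ 0, skip; w2: 9/2 = 9/2; w3: 4/2 = 2.
Smallest ratio is 2 in the row of w3, so w3 leaves.

w3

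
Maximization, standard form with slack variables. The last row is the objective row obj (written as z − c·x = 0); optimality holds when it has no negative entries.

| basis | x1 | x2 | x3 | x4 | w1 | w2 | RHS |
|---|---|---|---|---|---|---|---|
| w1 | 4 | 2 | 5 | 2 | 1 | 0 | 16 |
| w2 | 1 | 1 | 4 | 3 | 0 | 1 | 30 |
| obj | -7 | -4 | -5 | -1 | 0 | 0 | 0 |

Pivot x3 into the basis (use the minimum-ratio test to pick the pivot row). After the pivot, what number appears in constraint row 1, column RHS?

Ratio test on column x3 — row 1: 16/5 = 16/5; row 2: 30/4 = 15/2. Minimum is 16/5 at row 1 (w1 leaves); pivot element 5.
Divide row 1 by 5; eliminate column x3 from the other rows.
In the new row 1, the RHS entry is the old entry divided by the pivot: 16/5 = 16/5.

16/5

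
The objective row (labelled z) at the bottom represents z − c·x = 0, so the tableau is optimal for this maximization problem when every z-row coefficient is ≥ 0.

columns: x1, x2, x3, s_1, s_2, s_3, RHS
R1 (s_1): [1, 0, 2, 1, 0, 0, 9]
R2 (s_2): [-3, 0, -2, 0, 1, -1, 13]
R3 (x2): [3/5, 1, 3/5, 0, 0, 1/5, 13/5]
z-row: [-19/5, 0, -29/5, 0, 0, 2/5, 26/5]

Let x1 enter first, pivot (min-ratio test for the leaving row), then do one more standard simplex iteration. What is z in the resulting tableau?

91/3

Ratio test on column x1 — row 1: 9/1 = 9; row 2: entry -3 ≤ 0; row 3: (13/5)/(3/5) = 13/3. Minimum is 13/3 at row 3 (x2 leaves); pivot element 3/5.
Pivot on row 3; the z-row RHS becomes 26/5 − (-19/5)·(13/3) = 65/3.
Next entering variable (most negative z-row entry -2): x3.
Ratio test on column x3 — row 1: (14/3)/1 = 14/3; row 2: 26/1 = 26; row 3: (13/3)/1 = 13/3. Minimum is 13/3 at row 3 (x1 leaves); pivot element 1.
After the second pivot the z-row RHS is 65/3 − (-2)·(13/3) = 91/3.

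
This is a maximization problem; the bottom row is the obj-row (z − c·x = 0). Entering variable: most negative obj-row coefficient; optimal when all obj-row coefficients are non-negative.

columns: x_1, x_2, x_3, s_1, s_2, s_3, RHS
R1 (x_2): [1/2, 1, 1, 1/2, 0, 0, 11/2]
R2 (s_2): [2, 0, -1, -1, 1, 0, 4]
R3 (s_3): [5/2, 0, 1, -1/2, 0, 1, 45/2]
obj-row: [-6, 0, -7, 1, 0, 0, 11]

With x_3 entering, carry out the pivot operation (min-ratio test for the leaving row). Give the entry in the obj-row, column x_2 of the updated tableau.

7

Ratio test on column x_3 — row 1: (11/2)/1 = 11/2; row 2: entry -1 ≤ 0; row 3: (45/2)/1 = 45/2. Minimum is 11/2 at row 1 (x_2 leaves); pivot element 1.
Divide row 1 by 1; eliminate column x_3 from the other rows.
obj-row update in column x_2: 0 − (-7)·1 = 7.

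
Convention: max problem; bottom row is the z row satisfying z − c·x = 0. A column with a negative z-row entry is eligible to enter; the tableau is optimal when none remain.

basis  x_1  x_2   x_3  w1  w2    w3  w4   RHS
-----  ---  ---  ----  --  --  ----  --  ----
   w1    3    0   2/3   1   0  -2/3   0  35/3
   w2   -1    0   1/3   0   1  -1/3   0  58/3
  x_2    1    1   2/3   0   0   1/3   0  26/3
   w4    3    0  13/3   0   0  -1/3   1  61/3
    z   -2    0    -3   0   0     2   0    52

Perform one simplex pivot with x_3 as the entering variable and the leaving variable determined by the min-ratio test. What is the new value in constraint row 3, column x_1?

7/13

Ratio test on column x_3 — row 1: (35/3)/(2/3) = 35/2; row 2: (58/3)/(1/3) = 58; row 3: (26/3)/(2/3) = 13; row 4: (61/3)/(13/3) = 61/13. Minimum is 61/13 at row 4 (w4 leaves); pivot element 13/3.
Divide row 4 by 13/3; eliminate column x_3 from the other rows.
Row 3 update in column x_1: 1 − (2/3)·(9/13) = 7/13.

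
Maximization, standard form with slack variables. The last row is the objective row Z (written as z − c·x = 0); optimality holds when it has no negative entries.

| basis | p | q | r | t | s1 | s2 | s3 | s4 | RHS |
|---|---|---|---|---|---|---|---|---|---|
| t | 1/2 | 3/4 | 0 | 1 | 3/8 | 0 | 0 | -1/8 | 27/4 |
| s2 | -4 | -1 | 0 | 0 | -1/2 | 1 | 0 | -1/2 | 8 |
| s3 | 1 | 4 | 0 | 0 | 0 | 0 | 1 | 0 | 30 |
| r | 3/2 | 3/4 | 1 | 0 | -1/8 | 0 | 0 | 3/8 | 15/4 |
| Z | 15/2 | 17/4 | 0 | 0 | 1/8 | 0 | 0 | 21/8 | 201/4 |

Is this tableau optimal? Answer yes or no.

Every Z-row coefficient is ≥ 0, so the tableau is optimal.

yes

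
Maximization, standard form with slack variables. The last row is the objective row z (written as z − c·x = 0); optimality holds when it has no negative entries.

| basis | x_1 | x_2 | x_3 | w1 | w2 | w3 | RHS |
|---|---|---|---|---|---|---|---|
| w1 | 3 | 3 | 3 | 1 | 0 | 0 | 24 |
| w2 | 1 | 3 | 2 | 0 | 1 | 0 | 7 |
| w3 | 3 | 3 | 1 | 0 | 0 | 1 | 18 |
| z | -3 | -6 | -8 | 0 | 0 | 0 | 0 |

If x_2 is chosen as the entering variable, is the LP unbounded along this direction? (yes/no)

Column x_2 has positive entries in row(s) 1, 2, 3, so the ratio test bounds it — not unbounded.

no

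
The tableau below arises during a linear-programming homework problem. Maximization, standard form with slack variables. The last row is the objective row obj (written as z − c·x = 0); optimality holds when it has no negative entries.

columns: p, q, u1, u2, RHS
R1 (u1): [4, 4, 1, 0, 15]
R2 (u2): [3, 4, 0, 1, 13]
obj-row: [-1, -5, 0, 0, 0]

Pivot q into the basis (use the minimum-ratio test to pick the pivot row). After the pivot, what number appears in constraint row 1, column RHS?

Ratio test on column q — row 1: 15/4 = 15/4; row 2: 13/4 = 13/4. Minimum is 13/4 at row 2 (u2 leaves); pivot element 4.
Divide row 2 by 4; eliminate column q from the other rows.
Row 1 update in column RHS: 15 − 4·(13/4) = 2.

2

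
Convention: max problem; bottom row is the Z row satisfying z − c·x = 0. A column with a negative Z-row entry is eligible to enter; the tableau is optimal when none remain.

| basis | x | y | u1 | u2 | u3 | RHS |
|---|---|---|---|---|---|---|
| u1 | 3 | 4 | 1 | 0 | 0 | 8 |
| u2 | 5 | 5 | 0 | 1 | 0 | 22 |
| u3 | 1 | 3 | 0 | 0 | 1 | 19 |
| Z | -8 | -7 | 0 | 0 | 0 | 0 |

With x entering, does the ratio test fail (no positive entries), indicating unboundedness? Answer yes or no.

no

Column x has positive entries in row(s) 1, 2, 3, so the ratio test bounds it — not unbounded.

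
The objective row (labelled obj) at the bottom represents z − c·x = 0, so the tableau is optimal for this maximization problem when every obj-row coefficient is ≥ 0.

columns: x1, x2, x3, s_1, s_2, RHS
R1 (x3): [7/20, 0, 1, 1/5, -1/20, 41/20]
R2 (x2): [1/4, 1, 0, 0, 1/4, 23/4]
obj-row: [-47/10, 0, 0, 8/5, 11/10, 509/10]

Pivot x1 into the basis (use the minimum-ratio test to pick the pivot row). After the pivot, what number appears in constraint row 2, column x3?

-5/7

Ratio test on column x1 — row 1: (41/20)/(7/20) = 41/7; row 2: (23/4)/(1/4) = 23. Minimum is 41/7 at row 1 (x3 leaves); pivot element 7/20.
Divide row 1 by 7/20; eliminate column x1 from the other rows.
Row 2 update in column x3: 0 − (1/4)·(20/7) = -5/7.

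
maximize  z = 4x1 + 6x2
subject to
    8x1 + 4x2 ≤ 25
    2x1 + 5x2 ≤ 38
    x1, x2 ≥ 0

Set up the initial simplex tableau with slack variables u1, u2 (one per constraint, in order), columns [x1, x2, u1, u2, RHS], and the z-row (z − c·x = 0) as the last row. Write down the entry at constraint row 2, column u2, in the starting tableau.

Slack u2 belongs to constraint 2; its column is the unit vector e_2, so the entry in row 2 is 1.

1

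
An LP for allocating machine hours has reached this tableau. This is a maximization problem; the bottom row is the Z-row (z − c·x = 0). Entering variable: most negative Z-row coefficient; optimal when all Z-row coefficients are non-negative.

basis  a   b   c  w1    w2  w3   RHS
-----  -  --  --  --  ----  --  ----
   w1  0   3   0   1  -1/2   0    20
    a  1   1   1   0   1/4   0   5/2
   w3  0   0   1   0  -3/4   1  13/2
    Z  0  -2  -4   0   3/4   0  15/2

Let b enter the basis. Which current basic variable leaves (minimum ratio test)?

a

Column b entries and ratios — w1: 20/3 = 20/3; a: (5/2)/1 = 5/2; w3: 0 ≤ 0, skip.
Smallest ratio is 5/2 in the row of a, so a leaves.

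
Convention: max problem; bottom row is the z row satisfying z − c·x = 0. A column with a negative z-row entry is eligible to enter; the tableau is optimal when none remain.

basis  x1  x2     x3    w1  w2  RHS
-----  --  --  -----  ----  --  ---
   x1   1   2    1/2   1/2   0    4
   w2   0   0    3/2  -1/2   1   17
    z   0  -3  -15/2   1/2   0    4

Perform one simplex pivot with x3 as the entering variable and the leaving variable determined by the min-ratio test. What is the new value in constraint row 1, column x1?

Ratio test on column x3 — row 1: 4/(1/2) = 8; row 2: 17/(3/2) = 34/3. Minimum is 8 at row 1 (x1 leaves); pivot element 1/2.
Divide row 1 by 1/2; eliminate column x3 from the other rows.
In the new row 1, the x1 entry is the old entry divided by the pivot: 1/(1/2) = 2.

2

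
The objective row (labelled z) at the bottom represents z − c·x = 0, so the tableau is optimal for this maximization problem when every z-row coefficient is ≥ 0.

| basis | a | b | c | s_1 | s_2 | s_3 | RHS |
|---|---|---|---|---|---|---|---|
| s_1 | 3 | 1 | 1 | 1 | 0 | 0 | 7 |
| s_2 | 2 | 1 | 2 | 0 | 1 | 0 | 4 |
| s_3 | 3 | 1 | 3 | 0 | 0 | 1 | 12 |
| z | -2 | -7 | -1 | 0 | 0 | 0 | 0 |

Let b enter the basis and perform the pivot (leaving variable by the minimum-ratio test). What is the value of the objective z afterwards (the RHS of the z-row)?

Ratio test on column b — row 1: 7/1 = 7; row 2: 4/1 = 4; row 3: 12/1 = 12. Minimum is 4 at row 2 (s_2 leaves); pivot element 1.
Pivot on row 2; the z-row RHS becomes 0 − (-7)·4 = 28.

28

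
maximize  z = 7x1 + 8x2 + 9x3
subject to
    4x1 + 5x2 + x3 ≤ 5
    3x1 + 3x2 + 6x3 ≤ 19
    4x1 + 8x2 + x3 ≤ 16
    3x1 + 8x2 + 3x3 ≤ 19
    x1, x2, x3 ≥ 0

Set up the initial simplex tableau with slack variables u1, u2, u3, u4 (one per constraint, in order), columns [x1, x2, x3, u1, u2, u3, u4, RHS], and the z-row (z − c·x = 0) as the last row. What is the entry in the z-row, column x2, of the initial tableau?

-8

The z-row carries the negated objective coefficients: the x2 entry is -8.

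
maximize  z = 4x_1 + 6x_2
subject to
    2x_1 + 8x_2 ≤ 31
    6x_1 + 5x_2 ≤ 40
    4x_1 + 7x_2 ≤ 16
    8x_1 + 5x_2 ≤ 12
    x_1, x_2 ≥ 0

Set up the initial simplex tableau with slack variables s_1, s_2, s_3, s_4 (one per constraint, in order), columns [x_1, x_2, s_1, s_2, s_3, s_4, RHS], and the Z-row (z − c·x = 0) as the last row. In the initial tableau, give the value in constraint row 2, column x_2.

Constraint 2 has coefficient 5 on x_2.

5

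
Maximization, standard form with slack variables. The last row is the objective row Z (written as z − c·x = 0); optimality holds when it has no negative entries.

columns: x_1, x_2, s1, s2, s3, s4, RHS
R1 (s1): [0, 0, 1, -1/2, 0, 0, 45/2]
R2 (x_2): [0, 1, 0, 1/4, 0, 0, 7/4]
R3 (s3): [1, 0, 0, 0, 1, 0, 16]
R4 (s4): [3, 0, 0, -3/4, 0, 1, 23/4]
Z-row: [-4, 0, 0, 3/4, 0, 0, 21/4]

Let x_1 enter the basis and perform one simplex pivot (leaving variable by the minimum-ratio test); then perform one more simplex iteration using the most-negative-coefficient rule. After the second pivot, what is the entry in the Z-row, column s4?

Ratio test on column x_1 — row 1: entry 0 ≤ 0; row 2: entry 0 ≤ 0; row 3: 16/1 = 16; row 4: (23/4)/3 = 23/12. Minimum is 23/12 at row 4 (s4 leaves); pivot element 3.
Divide row 4 by 3; eliminate column x_1 from the other rows.
Second iteration: most negative Z-row entry is -1/4 in column s2, so s2 enters.
Ratio test on column s2 — row 1: entry -1/2 ≤ 0; row 2: (7/4)/(1/4) = 7; row 3: (169/12)/(1/4) = 169/3; row 4: entry -1/4 ≤ 0. Minimum is 7 at row 2 (x_2 leaves); pivot element 1/4.
Divide row 2 by 1/4; eliminate column s2 from the other rows.
After both pivots, the entry at the Z-row, column s4 is 4/3.

4/3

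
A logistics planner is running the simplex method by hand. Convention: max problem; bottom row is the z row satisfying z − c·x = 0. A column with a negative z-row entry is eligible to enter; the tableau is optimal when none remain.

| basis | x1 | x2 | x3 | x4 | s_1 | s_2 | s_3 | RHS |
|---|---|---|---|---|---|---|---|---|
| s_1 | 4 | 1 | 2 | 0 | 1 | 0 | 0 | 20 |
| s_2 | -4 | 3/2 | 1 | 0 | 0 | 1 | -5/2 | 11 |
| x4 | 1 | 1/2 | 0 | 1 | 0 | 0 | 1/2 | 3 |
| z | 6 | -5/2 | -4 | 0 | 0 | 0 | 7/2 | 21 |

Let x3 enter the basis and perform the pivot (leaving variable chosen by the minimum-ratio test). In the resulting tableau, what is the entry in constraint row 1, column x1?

2

Ratio test on column x3 — row 1: 20/2 = 10; row 2: 11/1 = 11; row 3: entry 0 ≤ 0. Minimum is 10 at row 1 (s_1 leaves); pivot element 2.
Divide row 1 by 2; eliminate column x3 from the other rows.
In the new row 1, the x1 entry is the old entry divided by the pivot: 4/2 = 2.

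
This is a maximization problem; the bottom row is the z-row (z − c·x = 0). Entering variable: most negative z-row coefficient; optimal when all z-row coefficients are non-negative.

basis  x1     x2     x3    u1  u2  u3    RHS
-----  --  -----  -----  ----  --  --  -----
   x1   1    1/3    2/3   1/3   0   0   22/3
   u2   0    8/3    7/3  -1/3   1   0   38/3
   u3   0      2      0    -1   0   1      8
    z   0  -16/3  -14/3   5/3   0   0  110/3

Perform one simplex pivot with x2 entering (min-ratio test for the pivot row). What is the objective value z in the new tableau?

Ratio test on column x2 — row 1: (22/3)/(1/3) = 22; row 2: (38/3)/(8/3) = 19/4; row 3: 8/2 = 4. Minimum is 4 at row 3 (u3 leaves); pivot element 2.
Pivot on row 3; the z-row RHS becomes 110/3 − (-16/3)·4 = 58.

58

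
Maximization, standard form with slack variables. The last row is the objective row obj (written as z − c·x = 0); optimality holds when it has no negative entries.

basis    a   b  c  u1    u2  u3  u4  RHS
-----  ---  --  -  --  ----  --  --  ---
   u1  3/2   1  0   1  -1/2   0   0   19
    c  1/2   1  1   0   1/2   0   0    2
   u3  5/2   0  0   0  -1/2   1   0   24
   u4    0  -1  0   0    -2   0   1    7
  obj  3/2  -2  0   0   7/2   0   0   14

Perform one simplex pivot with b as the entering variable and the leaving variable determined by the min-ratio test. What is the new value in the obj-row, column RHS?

Ratio test on column b — row 1: 19/1 = 19; row 2: 2/1 = 2; row 3: entry 0 ≤ 0; row 4: entry -1 ≤ 0. Minimum is 2 at row 2 (c leaves); pivot element 1.
Divide row 2 by 1; eliminate column b from the other rows.
obj-row update in column RHS: 14 − (-2)·2 = 18.

18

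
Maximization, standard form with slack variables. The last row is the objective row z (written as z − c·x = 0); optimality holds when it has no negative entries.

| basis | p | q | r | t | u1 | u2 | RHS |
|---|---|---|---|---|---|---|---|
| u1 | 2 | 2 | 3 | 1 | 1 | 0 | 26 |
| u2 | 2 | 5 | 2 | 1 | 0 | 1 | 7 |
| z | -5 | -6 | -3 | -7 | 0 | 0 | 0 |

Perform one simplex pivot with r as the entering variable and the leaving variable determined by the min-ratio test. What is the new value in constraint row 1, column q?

Ratio test on column r — row 1: 26/3 = 26/3; row 2: 7/2 = 7/2. Minimum is 7/2 at row 2 (u2 leaves); pivot element 2.
Divide row 2 by 2; eliminate column r from the other rows.
Row 1 update in column q: 2 − 3·(5/2) = -11/2.

-11/2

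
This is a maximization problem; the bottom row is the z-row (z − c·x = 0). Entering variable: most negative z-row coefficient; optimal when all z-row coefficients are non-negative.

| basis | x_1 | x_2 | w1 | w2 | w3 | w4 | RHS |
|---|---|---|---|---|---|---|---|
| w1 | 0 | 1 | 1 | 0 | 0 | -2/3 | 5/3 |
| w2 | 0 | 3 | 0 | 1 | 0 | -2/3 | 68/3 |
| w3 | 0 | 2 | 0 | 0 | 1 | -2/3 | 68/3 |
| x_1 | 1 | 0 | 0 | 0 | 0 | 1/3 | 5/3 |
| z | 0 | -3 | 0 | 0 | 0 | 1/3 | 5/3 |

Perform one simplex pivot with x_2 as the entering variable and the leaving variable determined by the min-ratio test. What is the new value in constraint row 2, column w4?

4/3

Ratio test on column x_2 — row 1: (5/3)/1 = 5/3; row 2: (68/3)/3 = 68/9; row 3: (68/3)/2 = 34/3; row 4: entry 0 ≤ 0. Minimum is 5/3 at row 1 (w1 leaves); pivot element 1.
Divide row 1 by 1; eliminate column x_2 from the other rows.
Row 2 update in column w4: -2/3 − 3·(-2/3) = 4/3.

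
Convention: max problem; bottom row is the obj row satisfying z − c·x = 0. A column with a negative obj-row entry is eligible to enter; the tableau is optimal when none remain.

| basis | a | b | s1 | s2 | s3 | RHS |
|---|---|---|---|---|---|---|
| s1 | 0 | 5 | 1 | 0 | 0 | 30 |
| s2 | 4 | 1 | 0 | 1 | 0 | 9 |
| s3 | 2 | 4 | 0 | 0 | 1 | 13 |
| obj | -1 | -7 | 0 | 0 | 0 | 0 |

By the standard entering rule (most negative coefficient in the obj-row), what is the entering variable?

Negative obj-row entries: a: -1, b: -7.
The most negative is -7 in column b, so b enters.

b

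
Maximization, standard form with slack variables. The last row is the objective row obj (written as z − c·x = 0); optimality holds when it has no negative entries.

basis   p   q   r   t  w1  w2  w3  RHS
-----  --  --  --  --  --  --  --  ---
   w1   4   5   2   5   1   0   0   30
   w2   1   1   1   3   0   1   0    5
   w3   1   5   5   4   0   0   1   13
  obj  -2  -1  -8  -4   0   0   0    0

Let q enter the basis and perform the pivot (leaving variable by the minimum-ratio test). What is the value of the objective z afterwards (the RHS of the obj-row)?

Ratio test on column q — row 1: 30/5 = 6; row 2: 5/1 = 5; row 3: 13/5 = 13/5. Minimum is 13/5 at row 3 (w3 leaves); pivot element 5.
Pivot on row 3; the obj-row RHS becomes 0 − (-1)·(13/5) = 13/5.

13/5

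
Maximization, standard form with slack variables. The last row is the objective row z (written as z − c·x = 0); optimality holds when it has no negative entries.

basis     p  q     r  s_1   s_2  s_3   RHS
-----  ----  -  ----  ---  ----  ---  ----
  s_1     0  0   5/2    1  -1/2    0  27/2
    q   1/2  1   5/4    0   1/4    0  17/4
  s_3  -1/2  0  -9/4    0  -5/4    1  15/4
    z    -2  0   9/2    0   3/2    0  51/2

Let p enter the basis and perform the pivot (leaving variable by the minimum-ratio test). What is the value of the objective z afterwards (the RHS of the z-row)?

Ratio test on column p — row 1: entry 0 ≤ 0; row 2: (17/4)/(1/2) = 17/2; row 3: entry -1/2 ≤ 0. Minimum is 17/2 at row 2 (q leaves); pivot element 1/2.
Pivot on row 2; the z-row RHS becomes 51/2 − (-2)·(17/2) = 85/2.

85/2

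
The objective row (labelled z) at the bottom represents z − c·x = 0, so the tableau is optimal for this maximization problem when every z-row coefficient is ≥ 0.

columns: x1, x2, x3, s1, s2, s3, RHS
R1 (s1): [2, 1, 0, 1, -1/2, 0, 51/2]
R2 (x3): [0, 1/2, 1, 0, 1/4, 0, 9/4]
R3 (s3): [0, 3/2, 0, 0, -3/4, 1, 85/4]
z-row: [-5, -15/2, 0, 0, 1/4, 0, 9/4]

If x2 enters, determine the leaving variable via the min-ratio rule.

x3

Column x2 entries and ratios — s1: (51/2)/1 = 51/2; x3: (9/4)/(1/2) = 9/2; s3: (85/4)/(3/2) = 85/6.
Smallest ratio is 9/2 in the row of x3, so x3 leaves.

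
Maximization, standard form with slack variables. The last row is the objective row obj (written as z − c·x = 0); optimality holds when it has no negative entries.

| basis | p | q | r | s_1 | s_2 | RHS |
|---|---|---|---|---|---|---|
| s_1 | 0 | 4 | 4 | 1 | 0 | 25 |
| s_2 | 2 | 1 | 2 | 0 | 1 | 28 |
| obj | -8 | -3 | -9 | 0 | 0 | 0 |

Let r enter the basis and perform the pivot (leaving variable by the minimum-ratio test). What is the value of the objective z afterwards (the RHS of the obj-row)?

Ratio test on column r — row 1: 25/4 = 25/4; row 2: 28/2 = 14. Minimum is 25/4 at row 1 (s_1 leaves); pivot element 4.
Pivot on row 1; the obj-row RHS becomes 0 − (-9)·(25/4) = 225/4.

225/4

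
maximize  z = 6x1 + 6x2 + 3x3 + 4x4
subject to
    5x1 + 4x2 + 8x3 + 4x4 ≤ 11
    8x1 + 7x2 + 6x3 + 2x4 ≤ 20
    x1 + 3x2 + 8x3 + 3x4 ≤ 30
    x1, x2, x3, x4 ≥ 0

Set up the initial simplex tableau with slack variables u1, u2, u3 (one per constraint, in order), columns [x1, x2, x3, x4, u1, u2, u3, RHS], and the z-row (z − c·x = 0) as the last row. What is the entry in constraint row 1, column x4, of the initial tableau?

Constraint 1 has coefficient 4 on x4.

4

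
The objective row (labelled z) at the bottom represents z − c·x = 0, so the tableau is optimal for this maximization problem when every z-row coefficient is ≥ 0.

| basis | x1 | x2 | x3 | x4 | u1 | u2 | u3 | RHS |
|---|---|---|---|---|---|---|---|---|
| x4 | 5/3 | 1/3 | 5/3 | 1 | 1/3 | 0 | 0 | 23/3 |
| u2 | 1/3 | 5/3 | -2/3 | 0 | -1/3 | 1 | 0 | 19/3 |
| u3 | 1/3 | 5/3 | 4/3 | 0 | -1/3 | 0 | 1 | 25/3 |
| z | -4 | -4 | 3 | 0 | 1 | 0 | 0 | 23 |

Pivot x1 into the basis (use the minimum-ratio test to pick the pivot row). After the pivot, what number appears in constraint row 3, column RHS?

34/5

Ratio test on column x1 — row 1: (23/3)/(5/3) = 23/5; row 2: (19/3)/(1/3) = 19; row 3: (25/3)/(1/3) = 25. Minimum is 23/5 at row 1 (x4 leaves); pivot element 5/3.
Divide row 1 by 5/3; eliminate column x1 from the other rows.
Row 3 update in column RHS: 25/3 − (1/3)·(23/5) = 34/5.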